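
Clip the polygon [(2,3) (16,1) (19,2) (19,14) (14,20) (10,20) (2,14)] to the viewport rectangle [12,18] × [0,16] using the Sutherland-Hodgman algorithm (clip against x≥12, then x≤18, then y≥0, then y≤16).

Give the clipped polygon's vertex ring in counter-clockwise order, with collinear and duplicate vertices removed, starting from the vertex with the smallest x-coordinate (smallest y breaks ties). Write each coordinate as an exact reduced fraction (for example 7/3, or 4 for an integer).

1. After x ≥ 12: [(12,11/7) (16,1) (19,2) (19,14) (14,20) (12,20)]
2. After x ≤ 18: [(12,11/7) (16,1) (18,5/3) (18,76/5) (14,20) (12,20)]
3. After y ≥ 0: [(12,11/7) (16,1) (18,5/3) (18,76/5) (14,20) (12,20)]
4. After y ≤ 16: [(12,16) (12,11/7) (16,1) (18,5/3) (18,76/5) (52/3,16)]
5. Canonical ring: [(12,11/7) (16,1) (18,5/3) (18,76/5) (52/3,16) (12,16)]

Clipped polygon: [(12,11/7) (16,1) (18,5/3) (18,76/5) (52/3,16) (12,16)]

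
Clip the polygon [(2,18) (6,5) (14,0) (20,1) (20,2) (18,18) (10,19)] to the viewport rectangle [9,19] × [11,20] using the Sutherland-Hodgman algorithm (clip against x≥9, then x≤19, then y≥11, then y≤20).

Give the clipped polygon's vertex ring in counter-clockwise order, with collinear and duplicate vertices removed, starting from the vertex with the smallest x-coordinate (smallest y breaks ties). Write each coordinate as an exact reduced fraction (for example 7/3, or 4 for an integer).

1. After x ≥ 9: [(9,151/8) (9,25/8) (14,0) (20,1) (20,2) (18,18) (10,19)]
2. After x ≤ 19: [(9,151/8) (9,25/8) (14,0) (19,5/6) (19,10) (18,18) (10,19)]
3. After y ≥ 11: [(9,151/8) (9,11) (151/8,11) (18,18) (10,19)]
4. After y ≤ 20: [(9,151/8) (9,11) (151/8,11) (18,18) (10,19)]
5. Canonical ring: [(9,11) (151/8,11) (18,18) (10,19) (9,151/8)]

Clipped polygon: [(9,11) (151/8,11) (18,18) (10,19) (9,151/8)]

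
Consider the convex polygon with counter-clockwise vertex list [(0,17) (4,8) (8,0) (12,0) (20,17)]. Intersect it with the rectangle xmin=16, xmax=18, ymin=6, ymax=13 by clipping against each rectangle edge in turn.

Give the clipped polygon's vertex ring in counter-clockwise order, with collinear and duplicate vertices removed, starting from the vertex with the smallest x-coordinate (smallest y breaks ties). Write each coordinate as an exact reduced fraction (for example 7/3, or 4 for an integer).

Clipped polygon: [(16,17/2) (18,51/4) (18,13) (16,13)]

1. After x ≥ 16: [(16,17) (16,17/2) (20,17)]
2. After x ≤ 18: [(18,17) (16,17) (16,17/2) (18,51/4)]
3. After y ≥ 6: [(18,17) (16,17) (16,17/2) (18,51/4)]
4. After y ≤ 13: [(18,13) (16,13) (16,17/2) (18,51/4)]
5. Canonical ring: [(16,17/2) (18,51/4) (18,13) (16,13)]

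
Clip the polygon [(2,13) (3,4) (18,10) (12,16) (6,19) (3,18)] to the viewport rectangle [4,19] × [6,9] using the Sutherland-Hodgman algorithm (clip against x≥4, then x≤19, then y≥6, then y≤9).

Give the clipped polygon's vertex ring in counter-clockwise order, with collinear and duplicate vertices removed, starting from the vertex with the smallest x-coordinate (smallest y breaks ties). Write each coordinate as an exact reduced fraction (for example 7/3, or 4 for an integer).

1. After x ≥ 4: [(4,22/5) (18,10) (12,16) (6,19) (4,55/3)]
2. After x ≤ 19: [(4,22/5) (18,10) (12,16) (6,19) (4,55/3)]
3. After y ≥ 6: [(4,6) (8,6) (18,10) (12,16) (6,19) (4,55/3)]
4. After y ≤ 9: [(4,9) (4,6) (8,6) (31/2,9)]
5. Canonical ring: [(4,6) (8,6) (31/2,9) (4,9)]

Clipped polygon: [(4,6) (8,6) (31/2,9) (4,9)]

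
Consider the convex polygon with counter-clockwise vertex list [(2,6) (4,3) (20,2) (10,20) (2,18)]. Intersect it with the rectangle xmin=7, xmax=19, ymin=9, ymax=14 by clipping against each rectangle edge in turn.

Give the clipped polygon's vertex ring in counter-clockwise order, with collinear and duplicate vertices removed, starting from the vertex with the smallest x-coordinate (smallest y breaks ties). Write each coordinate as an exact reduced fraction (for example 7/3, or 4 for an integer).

Clipped polygon: [(7,9) (145/9,9) (40/3,14) (7,14)]

1. After x ≥ 7: [(7,45/16) (20,2) (10,20) (7,77/4)]
2. After x ≤ 19: [(7,45/16) (19,33/16) (19,19/5) (10,20) (7,77/4)]
3. After y ≥ 9: [(7,9) (145/9,9) (10,20) (7,77/4)]
4. After y ≤ 14: [(7,14) (7,9) (145/9,9) (40/3,14)]
5. Canonical ring: [(7,9) (145/9,9) (40/3,14) (7,14)]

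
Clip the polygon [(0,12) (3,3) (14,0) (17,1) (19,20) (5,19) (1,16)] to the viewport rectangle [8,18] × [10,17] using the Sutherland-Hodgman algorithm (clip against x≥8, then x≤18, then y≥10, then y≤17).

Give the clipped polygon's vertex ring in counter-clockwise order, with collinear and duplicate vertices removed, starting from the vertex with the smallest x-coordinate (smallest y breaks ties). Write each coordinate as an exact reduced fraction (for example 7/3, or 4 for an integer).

Clipped polygon: [(8,10) (341/19,10) (18,21/2) (18,17) (8,17)]

1. After x ≥ 8: [(8,18/11) (14,0) (17,1) (19,20) (8,269/14)]
2. After x ≤ 18: [(8,18/11) (14,0) (17,1) (18,21/2) (18,279/14) (8,269/14)]
3. After y ≥ 10: [(8,10) (341/19,10) (18,21/2) (18,279/14) (8,269/14)]
4. After y ≤ 17: [(8,17) (8,10) (341/19,10) (18,21/2) (18,17)]
5. Canonical ring: [(8,10) (341/19,10) (18,21/2) (18,17) (8,17)]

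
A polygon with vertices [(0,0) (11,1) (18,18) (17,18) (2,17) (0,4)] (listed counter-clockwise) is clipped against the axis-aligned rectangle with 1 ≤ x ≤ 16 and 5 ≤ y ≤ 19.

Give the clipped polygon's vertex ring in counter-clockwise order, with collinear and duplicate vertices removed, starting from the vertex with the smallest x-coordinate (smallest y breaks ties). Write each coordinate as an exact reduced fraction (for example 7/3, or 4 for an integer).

1. After x ≥ 1: [(1,1/11) (11,1) (18,18) (17,18) (2,17) (1,21/2)]
2. After x ≤ 16: [(1,1/11) (11,1) (16,92/7) (16,269/15) (2,17) (1,21/2)]
3. After y ≥ 5: [(1,5) (215/17,5) (16,92/7) (16,269/15) (2,17) (1,21/2)]
4. After y ≤ 19: [(1,5) (215/17,5) (16,92/7) (16,269/15) (2,17) (1,21/2)]
5. Canonical ring: [(1,5) (215/17,5) (16,92/7) (16,269/15) (2,17) (1,21/2)]

Clipped polygon: [(1,5) (215/17,5) (16,92/7) (16,269/15) (2,17) (1,21/2)]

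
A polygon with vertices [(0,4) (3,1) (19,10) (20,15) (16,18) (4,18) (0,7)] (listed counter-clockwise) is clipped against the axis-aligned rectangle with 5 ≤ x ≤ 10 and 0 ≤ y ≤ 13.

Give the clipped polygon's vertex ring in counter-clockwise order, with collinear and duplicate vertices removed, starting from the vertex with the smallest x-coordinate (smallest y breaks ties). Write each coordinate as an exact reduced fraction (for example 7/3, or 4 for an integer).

Clipped polygon: [(5,17/8) (10,79/16) (10,13) (5,13)]

1. After x ≥ 5: [(5,17/8) (19,10) (20,15) (16,18) (5,18)]
2. After x ≤ 10: [(5,17/8) (10,79/16) (10,18) (5,18)]
3. After y ≥ 0: [(5,17/8) (10,79/16) (10,18) (5,18)]
4. After y ≤ 13: [(5,13) (5,17/8) (10,79/16) (10,13)]
5. Canonical ring: [(5,17/8) (10,79/16) (10,13) (5,13)]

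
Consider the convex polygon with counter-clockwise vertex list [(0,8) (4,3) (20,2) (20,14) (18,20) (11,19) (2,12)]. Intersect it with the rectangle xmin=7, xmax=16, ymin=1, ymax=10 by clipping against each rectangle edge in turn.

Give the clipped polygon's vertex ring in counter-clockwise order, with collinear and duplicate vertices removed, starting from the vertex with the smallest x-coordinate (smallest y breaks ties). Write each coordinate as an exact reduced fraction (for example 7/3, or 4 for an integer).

1. After x ≥ 7: [(7,45/16) (20,2) (20,14) (18,20) (11,19) (7,143/9)]
2. After x ≤ 16: [(7,45/16) (16,9/4) (16,138/7) (11,19) (7,143/9)]
3. After y ≥ 1: [(7,45/16) (16,9/4) (16,138/7) (11,19) (7,143/9)]
4. After y ≤ 10: [(7,10) (7,45/16) (16,9/4) (16,10)]
5. Canonical ring: [(7,45/16) (16,9/4) (16,10) (7,10)]

Clipped polygon: [(7,45/16) (16,9/4) (16,10) (7,10)]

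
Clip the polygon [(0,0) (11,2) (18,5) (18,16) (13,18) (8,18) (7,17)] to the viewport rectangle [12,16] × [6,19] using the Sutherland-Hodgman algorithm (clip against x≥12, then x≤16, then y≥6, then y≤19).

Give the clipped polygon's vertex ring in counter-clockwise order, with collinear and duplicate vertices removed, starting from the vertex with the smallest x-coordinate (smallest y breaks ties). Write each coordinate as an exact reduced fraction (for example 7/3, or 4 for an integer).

1. After x ≥ 12: [(12,17/7) (18,5) (18,16) (13,18) (12,18)]
2. After x ≤ 16: [(12,17/7) (16,29/7) (16,84/5) (13,18) (12,18)]
3. After y ≥ 6: [(12,6) (16,6) (16,84/5) (13,18) (12,18)]
4. After y ≤ 19: [(12,6) (16,6) (16,84/5) (13,18) (12,18)]
5. Canonical ring: [(12,6) (16,6) (16,84/5) (13,18) (12,18)]

Clipped polygon: [(12,6) (16,6) (16,84/5) (13,18) (12,18)]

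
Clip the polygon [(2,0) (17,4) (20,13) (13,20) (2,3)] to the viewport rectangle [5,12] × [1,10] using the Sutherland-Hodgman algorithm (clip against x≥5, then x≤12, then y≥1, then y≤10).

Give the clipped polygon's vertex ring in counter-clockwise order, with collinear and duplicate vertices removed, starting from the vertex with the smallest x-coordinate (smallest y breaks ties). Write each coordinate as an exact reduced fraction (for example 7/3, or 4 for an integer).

1. After x ≥ 5: [(5,4/5) (17,4) (20,13) (13,20) (5,84/11)]
2. After x ≤ 12: [(5,4/5) (12,8/3) (12,203/11) (5,84/11)]
3. After y ≥ 1: [(5,1) (23/4,1) (12,8/3) (12,203/11) (5,84/11)]
4. After y ≤ 10: [(5,1) (23/4,1) (12,8/3) (12,10) (111/17,10) (5,84/11)]
5. Canonical ring: [(5,1) (23/4,1) (12,8/3) (12,10) (111/17,10) (5,84/11)]

Clipped polygon: [(5,1) (23/4,1) (12,8/3) (12,10) (111/17,10) (5,84/11)]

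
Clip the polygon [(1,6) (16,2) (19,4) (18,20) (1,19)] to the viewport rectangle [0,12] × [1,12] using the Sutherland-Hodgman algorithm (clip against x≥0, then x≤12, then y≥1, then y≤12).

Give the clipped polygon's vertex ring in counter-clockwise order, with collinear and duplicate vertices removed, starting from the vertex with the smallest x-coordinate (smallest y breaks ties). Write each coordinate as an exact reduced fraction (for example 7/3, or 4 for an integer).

1. After x ≥ 0: [(1,6) (16,2) (19,4) (18,20) (1,19)]
2. After x ≤ 12: [(1,6) (12,46/15) (12,334/17) (1,19)]
3. After y ≥ 1: [(1,6) (12,46/15) (12,334/17) (1,19)]
4. After y ≤ 12: [(1,12) (1,6) (12,46/15) (12,12)]
5. Canonical ring: [(1,6) (12,46/15) (12,12) (1,12)]

Clipped polygon: [(1,6) (12,46/15) (12,12) (1,12)]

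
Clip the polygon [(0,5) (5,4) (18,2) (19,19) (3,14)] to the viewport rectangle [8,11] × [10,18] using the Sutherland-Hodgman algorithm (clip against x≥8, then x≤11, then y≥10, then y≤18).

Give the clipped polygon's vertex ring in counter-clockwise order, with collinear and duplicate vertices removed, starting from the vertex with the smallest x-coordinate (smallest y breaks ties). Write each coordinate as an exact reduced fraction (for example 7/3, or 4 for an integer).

Clipped polygon: [(8,10) (11,10) (11,33/2) (8,249/16)]

1. After x ≥ 8: [(8,46/13) (18,2) (19,19) (8,249/16)]
2. After x ≤ 11: [(8,46/13) (11,40/13) (11,33/2) (8,249/16)]
3. After y ≥ 10: [(8,10) (11,10) (11,33/2) (8,249/16)]
4. After y ≤ 18: [(8,10) (11,10) (11,33/2) (8,249/16)]
5. Canonical ring: [(8,10) (11,10) (11,33/2) (8,249/16)]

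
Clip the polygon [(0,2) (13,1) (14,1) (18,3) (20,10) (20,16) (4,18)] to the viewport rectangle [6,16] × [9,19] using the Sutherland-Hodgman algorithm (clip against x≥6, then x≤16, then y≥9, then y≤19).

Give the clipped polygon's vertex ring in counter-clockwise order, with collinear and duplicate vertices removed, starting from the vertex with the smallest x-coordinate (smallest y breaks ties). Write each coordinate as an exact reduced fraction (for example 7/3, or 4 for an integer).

1. After x ≥ 6: [(6,20/13) (13,1) (14,1) (18,3) (20,10) (20,16) (6,71/4)]
2. After x ≤ 16: [(6,20/13) (13,1) (14,1) (16,2) (16,33/2) (6,71/4)]
3. After y ≥ 9: [(6,9) (16,9) (16,33/2) (6,71/4)]
4. After y ≤ 19: [(6,9) (16,9) (16,33/2) (6,71/4)]
5. Canonical ring: [(6,9) (16,9) (16,33/2) (6,71/4)]

Clipped polygon: [(6,9) (16,9) (16,33/2) (6,71/4)]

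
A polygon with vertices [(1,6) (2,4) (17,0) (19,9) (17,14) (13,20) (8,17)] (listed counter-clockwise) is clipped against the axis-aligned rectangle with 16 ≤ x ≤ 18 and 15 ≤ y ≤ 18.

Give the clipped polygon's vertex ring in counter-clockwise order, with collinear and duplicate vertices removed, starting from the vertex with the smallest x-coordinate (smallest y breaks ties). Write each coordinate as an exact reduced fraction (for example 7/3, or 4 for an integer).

1. After x ≥ 16: [(16,4/15) (17,0) (19,9) (17,14) (16,31/2)]
2. After x ≤ 18: [(16,4/15) (17,0) (18,9/2) (18,23/2) (17,14) (16,31/2)]
3. After y ≥ 15: [(16,15) (49/3,15) (16,31/2)]
4. After y ≤ 18: [(16,15) (49/3,15) (16,31/2)]
5. Canonical ring: [(16,15) (49/3,15) (16,31/2)]

Clipped polygon: [(16,15) (49/3,15) (16,31/2)]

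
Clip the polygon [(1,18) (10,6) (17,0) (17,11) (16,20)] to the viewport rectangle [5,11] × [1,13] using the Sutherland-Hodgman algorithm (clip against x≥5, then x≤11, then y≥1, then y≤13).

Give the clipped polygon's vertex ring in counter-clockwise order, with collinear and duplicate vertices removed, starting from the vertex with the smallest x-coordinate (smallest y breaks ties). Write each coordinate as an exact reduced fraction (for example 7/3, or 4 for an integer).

1. After x ≥ 5: [(5,278/15) (5,38/3) (10,6) (17,0) (17,11) (16,20)]
2. After x ≤ 11: [(11,58/3) (5,278/15) (5,38/3) (10,6) (11,36/7)]
3. After y ≥ 1: [(11,58/3) (5,278/15) (5,38/3) (10,6) (11,36/7)]
4. After y ≤ 13: [(11,13) (5,13) (5,38/3) (10,6) (11,36/7)]
5. Canonical ring: [(5,38/3) (10,6) (11,36/7) (11,13) (5,13)]

Clipped polygon: [(5,38/3) (10,6) (11,36/7) (11,13) (5,13)]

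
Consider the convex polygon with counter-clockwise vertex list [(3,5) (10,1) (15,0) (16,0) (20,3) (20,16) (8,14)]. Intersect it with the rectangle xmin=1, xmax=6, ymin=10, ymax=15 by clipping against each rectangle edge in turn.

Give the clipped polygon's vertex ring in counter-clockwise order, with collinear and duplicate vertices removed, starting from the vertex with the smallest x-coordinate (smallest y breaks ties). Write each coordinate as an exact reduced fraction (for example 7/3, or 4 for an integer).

1. After x ≥ 1: [(3,5) (10,1) (15,0) (16,0) (20,3) (20,16) (8,14)]
2. After x ≤ 6: [(6,52/5) (3,5) (6,23/7)]
3. After y ≥ 10: [(6,10) (6,52/5) (52/9,10)]
4. After y ≤ 15: [(6,10) (6,52/5) (52/9,10)]
5. Canonical ring: [(52/9,10) (6,10) (6,52/5)]

Clipped polygon: [(52/9,10) (6,10) (6,52/5)]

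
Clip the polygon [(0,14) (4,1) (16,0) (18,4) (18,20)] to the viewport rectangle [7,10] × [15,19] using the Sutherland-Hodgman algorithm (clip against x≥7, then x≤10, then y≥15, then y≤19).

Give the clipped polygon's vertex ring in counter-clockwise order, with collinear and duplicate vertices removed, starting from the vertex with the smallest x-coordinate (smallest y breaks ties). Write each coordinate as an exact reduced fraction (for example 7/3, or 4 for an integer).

1. After x ≥ 7: [(7,49/3) (7,3/4) (16,0) (18,4) (18,20)]
2. After x ≤ 10: [(10,52/3) (7,49/3) (7,3/4) (10,1/2)]
3. After y ≥ 15: [(10,15) (10,52/3) (7,49/3) (7,15)]
4. After y ≤ 19: [(10,15) (10,52/3) (7,49/3) (7,15)]
5. Canonical ring: [(7,15) (10,15) (10,52/3) (7,49/3)]

Clipped polygon: [(7,15) (10,15) (10,52/3) (7,49/3)]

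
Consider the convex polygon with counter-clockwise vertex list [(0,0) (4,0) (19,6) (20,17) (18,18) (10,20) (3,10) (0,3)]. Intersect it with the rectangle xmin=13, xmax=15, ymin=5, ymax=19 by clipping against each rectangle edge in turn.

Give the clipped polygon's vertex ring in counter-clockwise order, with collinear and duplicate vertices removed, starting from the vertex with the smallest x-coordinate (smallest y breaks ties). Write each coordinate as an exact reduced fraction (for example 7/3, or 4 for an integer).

1. After x ≥ 13: [(13,18/5) (19,6) (20,17) (18,18) (13,77/4)]
2. After x ≤ 15: [(13,18/5) (15,22/5) (15,75/4) (13,77/4)]
3. After y ≥ 5: [(13,5) (15,5) (15,75/4) (13,77/4)]
4. After y ≤ 19: [(13,19) (13,5) (15,5) (15,75/4) (14,19)]
5. Canonical ring: [(13,5) (15,5) (15,75/4) (14,19) (13,19)]

Clipped polygon: [(13,5) (15,5) (15,75/4) (14,19) (13,19)]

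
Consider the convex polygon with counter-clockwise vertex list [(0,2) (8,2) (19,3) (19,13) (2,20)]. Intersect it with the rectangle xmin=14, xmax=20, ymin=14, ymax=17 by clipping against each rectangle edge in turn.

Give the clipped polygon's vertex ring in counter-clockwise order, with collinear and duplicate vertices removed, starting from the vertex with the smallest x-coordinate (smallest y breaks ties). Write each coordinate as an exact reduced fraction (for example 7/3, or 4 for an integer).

Clipped polygon: [(14,14) (116/7,14) (14,256/17)]

1. After x ≥ 14: [(14,28/11) (19,3) (19,13) (14,256/17)]
2. After x ≤ 20: [(14,28/11) (19,3) (19,13) (14,256/17)]
3. After y ≥ 14: [(14,14) (116/7,14) (14,256/17)]
4. After y ≤ 17: [(14,14) (116/7,14) (14,256/17)]
5. Canonical ring: [(14,14) (116/7,14) (14,256/17)]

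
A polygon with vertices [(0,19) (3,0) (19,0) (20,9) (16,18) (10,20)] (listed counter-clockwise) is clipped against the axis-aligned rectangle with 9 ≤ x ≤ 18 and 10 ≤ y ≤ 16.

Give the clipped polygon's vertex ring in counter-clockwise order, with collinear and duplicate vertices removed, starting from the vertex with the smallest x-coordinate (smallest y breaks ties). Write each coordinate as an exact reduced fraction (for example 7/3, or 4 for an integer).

1. After x ≥ 9: [(9,199/10) (9,0) (19,0) (20,9) (16,18) (10,20)]
2. After x ≤ 18: [(9,199/10) (9,0) (18,0) (18,27/2) (16,18) (10,20)]
3. After y ≥ 10: [(9,199/10) (9,10) (18,10) (18,27/2) (16,18) (10,20)]
4. After y ≤ 16: [(9,16) (9,10) (18,10) (18,27/2) (152/9,16)]
5. Canonical ring: [(9,10) (18,10) (18,27/2) (152/9,16) (9,16)]

Clipped polygon: [(9,10) (18,10) (18,27/2) (152/9,16) (9,16)]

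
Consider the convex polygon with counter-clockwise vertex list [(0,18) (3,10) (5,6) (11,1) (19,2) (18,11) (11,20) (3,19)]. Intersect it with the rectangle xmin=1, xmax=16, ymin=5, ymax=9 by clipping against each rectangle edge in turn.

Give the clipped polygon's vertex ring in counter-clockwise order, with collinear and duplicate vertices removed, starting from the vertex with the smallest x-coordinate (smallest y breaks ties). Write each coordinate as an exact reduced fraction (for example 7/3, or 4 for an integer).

1. After x ≥ 1: [(1,55/3) (1,46/3) (3,10) (5,6) (11,1) (19,2) (18,11) (11,20) (3,19)]
2. After x ≤ 16: [(1,55/3) (1,46/3) (3,10) (5,6) (11,1) (16,13/8) (16,95/7) (11,20) (3,19)]
3. After y ≥ 5: [(1,55/3) (1,46/3) (3,10) (5,6) (31/5,5) (16,5) (16,95/7) (11,20) (3,19)]
4. After y ≤ 9: [(7/2,9) (5,6) (31/5,5) (16,5) (16,9)]
5. Canonical ring: [(7/2,9) (5,6) (31/5,5) (16,5) (16,9)]

Clipped polygon: [(7/2,9) (5,6) (31/5,5) (16,5) (16,9)]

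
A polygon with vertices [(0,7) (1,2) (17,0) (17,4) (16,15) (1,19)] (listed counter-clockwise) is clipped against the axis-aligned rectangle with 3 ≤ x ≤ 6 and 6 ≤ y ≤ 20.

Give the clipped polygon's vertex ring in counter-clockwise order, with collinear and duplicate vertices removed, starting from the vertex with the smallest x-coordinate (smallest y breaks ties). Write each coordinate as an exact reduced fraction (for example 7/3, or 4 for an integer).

1. After x ≥ 3: [(3,7/4) (17,0) (17,4) (16,15) (3,277/15)]
2. After x ≤ 6: [(3,7/4) (6,11/8) (6,53/3) (3,277/15)]
3. After y ≥ 6: [(3,6) (6,6) (6,53/3) (3,277/15)]
4. After y ≤ 20: [(3,6) (6,6) (6,53/3) (3,277/15)]
5. Canonical ring: [(3,6) (6,6) (6,53/3) (3,277/15)]

Clipped polygon: [(3,6) (6,6) (6,53/3) (3,277/15)]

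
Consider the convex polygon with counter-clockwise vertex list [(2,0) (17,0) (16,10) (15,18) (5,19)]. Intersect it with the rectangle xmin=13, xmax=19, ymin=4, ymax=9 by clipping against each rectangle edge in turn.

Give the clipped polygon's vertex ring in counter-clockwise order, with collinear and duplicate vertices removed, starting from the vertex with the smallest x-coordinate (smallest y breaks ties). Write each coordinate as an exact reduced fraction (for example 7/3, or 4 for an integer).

1. After x ≥ 13: [(13,0) (17,0) (16,10) (15,18) (13,91/5)]
2. After x ≤ 19: [(13,0) (17,0) (16,10) (15,18) (13,91/5)]
3. After y ≥ 4: [(13,4) (83/5,4) (16,10) (15,18) (13,91/5)]
4. After y ≤ 9: [(13,9) (13,4) (83/5,4) (161/10,9)]
5. Canonical ring: [(13,4) (83/5,4) (161/10,9) (13,9)]

Clipped polygon: [(13,4) (83/5,4) (161/10,9) (13,9)]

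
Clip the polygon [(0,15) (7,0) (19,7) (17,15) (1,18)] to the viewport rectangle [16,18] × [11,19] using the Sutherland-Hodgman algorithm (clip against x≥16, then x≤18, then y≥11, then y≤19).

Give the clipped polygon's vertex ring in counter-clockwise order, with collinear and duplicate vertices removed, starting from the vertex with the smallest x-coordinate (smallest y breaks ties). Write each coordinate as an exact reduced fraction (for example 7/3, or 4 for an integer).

Clipped polygon: [(16,11) (18,11) (17,15) (16,243/16)]

1. After x ≥ 16: [(16,21/4) (19,7) (17,15) (16,243/16)]
2. After x ≤ 18: [(16,21/4) (18,77/12) (18,11) (17,15) (16,243/16)]
3. After y ≥ 11: [(16,11) (18,11) (18,11) (17,15) (16,243/16)]
4. After y ≤ 19: [(16,11) (18,11) (18,11) (17,15) (16,243/16)]
5. Canonical ring: [(16,11) (18,11) (17,15) (16,243/16)]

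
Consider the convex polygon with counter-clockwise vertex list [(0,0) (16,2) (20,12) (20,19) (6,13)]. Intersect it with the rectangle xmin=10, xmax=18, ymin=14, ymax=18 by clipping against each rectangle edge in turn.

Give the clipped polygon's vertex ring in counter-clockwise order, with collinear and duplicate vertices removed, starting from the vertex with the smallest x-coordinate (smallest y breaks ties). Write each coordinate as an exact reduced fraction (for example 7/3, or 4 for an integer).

Clipped polygon: [(10,14) (18,14) (18,18) (53/3,18) (10,103/7)]

1. After x ≥ 10: [(10,5/4) (16,2) (20,12) (20,19) (10,103/7)]
2. After x ≤ 18: [(10,5/4) (16,2) (18,7) (18,127/7) (10,103/7)]
3. After y ≥ 14: [(10,14) (18,14) (18,127/7) (10,103/7)]
4. After y ≤ 18: [(10,14) (18,14) (18,18) (53/3,18) (10,103/7)]
5. Canonical ring: [(10,14) (18,14) (18,18) (53/3,18) (10,103/7)]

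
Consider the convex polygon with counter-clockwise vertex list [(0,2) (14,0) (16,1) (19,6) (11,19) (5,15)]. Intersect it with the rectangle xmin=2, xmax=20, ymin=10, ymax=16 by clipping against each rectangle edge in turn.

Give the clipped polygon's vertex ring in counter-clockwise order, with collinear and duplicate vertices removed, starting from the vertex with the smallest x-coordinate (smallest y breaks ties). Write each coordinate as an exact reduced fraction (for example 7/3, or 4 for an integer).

Clipped polygon: [(40/13,10) (215/13,10) (167/13,16) (13/2,16) (5,15)]

1. After x ≥ 2: [(2,36/5) (2,12/7) (14,0) (16,1) (19,6) (11,19) (5,15)]
2. After x ≤ 20: [(2,36/5) (2,12/7) (14,0) (16,1) (19,6) (11,19) (5,15)]
3. After y ≥ 10: [(40/13,10) (215/13,10) (11,19) (5,15)]
4. After y ≤ 16: [(40/13,10) (215/13,10) (167/13,16) (13/2,16) (5,15)]
5. Canonical ring: [(40/13,10) (215/13,10) (167/13,16) (13/2,16) (5,15)]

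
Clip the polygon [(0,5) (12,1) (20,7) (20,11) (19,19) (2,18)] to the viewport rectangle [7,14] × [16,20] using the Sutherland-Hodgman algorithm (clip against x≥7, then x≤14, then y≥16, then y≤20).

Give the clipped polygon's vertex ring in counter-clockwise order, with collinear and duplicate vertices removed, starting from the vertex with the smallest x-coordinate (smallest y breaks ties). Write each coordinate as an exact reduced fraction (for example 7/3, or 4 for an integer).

1. After x ≥ 7: [(7,8/3) (12,1) (20,7) (20,11) (19,19) (7,311/17)]
2. After x ≤ 14: [(7,8/3) (12,1) (14,5/2) (14,318/17) (7,311/17)]
3. After y ≥ 16: [(7,16) (14,16) (14,318/17) (7,311/17)]
4. After y ≤ 20: [(7,16) (14,16) (14,318/17) (7,311/17)]
5. Canonical ring: [(7,16) (14,16) (14,318/17) (7,311/17)]

Clipped polygon: [(7,16) (14,16) (14,318/17) (7,311/17)]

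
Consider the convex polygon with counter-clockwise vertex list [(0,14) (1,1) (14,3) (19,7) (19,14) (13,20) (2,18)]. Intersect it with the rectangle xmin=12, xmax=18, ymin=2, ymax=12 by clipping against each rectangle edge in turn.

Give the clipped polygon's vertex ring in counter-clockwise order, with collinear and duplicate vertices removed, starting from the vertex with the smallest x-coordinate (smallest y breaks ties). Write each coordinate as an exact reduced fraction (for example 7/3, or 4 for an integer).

Clipped polygon: [(12,35/13) (14,3) (18,31/5) (18,12) (12,12)]

1. After x ≥ 12: [(12,35/13) (14,3) (19,7) (19,14) (13,20) (12,218/11)]
2. After x ≤ 18: [(12,35/13) (14,3) (18,31/5) (18,15) (13,20) (12,218/11)]
3. After y ≥ 2: [(12,35/13) (14,3) (18,31/5) (18,15) (13,20) (12,218/11)]
4. After y ≤ 12: [(12,12) (12,35/13) (14,3) (18,31/5) (18,12)]
5. Canonical ring: [(12,35/13) (14,3) (18,31/5) (18,12) (12,12)]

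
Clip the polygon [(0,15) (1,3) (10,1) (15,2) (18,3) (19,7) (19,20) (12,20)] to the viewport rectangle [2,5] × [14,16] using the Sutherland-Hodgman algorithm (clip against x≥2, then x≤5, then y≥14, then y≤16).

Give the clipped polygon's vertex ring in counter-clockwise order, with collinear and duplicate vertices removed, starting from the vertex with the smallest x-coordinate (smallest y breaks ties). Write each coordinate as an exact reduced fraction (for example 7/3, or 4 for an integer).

Clipped polygon: [(2,14) (5,14) (5,16) (12/5,16) (2,95/6)]

1. After x ≥ 2: [(2,95/6) (2,25/9) (10,1) (15,2) (18,3) (19,7) (19,20) (12,20)]
2. After x ≤ 5: [(5,205/12) (2,95/6) (2,25/9) (5,19/9)]
3. After y ≥ 14: [(5,14) (5,205/12) (2,95/6) (2,14)]
4. After y ≤ 16: [(5,14) (5,16) (12/5,16) (2,95/6) (2,14)]
5. Canonical ring: [(2,14) (5,14) (5,16) (12/5,16) (2,95/6)]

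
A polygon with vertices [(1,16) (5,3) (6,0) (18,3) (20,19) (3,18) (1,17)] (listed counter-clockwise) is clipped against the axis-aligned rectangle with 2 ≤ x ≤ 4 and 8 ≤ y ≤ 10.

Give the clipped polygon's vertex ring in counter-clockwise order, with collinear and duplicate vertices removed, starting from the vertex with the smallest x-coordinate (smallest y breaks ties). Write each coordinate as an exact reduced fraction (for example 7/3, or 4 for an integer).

1. After x ≥ 2: [(2,51/4) (5,3) (6,0) (18,3) (20,19) (3,18) (2,35/2)]
2. After x ≤ 4: [(2,51/4) (4,25/4) (4,307/17) (3,18) (2,35/2)]
3. After y ≥ 8: [(2,51/4) (45/13,8) (4,8) (4,307/17) (3,18) (2,35/2)]
4. After y ≤ 10: [(37/13,10) (45/13,8) (4,8) (4,10)]
5. Canonical ring: [(37/13,10) (45/13,8) (4,8) (4,10)]

Clipped polygon: [(37/13,10) (45/13,8) (4,8) (4,10)]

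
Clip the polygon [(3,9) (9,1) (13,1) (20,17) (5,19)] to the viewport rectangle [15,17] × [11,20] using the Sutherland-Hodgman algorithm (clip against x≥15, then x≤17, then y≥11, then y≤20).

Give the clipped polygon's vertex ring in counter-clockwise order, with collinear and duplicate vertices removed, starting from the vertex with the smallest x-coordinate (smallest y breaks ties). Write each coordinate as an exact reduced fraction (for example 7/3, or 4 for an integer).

Clipped polygon: [(15,11) (17,11) (17,87/5) (15,53/3)]

1. After x ≥ 15: [(15,39/7) (20,17) (15,53/3)]
2. After x ≤ 17: [(15,39/7) (17,71/7) (17,87/5) (15,53/3)]
3. After y ≥ 11: [(15,11) (17,11) (17,87/5) (15,53/3)]
4. After y ≤ 20: [(15,11) (17,11) (17,87/5) (15,53/3)]
5. Canonical ring: [(15,11) (17,11) (17,87/5) (15,53/3)]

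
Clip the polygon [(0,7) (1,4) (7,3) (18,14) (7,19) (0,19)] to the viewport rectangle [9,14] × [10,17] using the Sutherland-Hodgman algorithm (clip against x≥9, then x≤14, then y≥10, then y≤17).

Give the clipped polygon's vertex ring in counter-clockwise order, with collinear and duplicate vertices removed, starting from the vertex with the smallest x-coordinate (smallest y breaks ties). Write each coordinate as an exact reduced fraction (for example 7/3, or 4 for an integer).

Clipped polygon: [(9,10) (14,10) (14,174/11) (57/5,17) (9,17)]

1. After x ≥ 9: [(9,5) (18,14) (9,199/11)]
2. After x ≤ 14: [(9,5) (14,10) (14,174/11) (9,199/11)]
3. After y ≥ 10: [(9,10) (14,10) (14,10) (14,174/11) (9,199/11)]
4. After y ≤ 17: [(9,17) (9,10) (14,10) (14,10) (14,174/11) (57/5,17)]
5. Canonical ring: [(9,10) (14,10) (14,174/11) (57/5,17) (9,17)]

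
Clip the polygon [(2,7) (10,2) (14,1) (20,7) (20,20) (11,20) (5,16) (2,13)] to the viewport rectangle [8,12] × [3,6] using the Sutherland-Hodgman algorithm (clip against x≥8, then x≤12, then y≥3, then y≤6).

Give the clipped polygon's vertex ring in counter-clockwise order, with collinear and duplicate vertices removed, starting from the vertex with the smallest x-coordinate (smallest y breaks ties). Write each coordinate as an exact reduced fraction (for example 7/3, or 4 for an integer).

Clipped polygon: [(8,13/4) (42/5,3) (12,3) (12,6) (8,6)]

1. After x ≥ 8: [(8,13/4) (10,2) (14,1) (20,7) (20,20) (11,20) (8,18)]
2. After x ≤ 12: [(8,13/4) (10,2) (12,3/2) (12,20) (11,20) (8,18)]
3. After y ≥ 3: [(8,13/4) (42/5,3) (12,3) (12,20) (11,20) (8,18)]
4. After y ≤ 6: [(8,6) (8,13/4) (42/5,3) (12,3) (12,6)]
5. Canonical ring: [(8,13/4) (42/5,3) (12,3) (12,6) (8,6)]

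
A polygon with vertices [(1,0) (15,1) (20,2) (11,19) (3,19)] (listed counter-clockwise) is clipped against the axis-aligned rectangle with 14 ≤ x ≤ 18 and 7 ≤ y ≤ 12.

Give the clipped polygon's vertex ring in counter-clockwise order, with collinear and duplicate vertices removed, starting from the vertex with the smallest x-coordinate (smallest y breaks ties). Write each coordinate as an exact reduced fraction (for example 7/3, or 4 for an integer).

1. After x ≥ 14: [(14,13/14) (15,1) (20,2) (14,40/3)]
2. After x ≤ 18: [(14,13/14) (15,1) (18,8/5) (18,52/9) (14,40/3)]
3. After y ≥ 7: [(14,7) (295/17,7) (14,40/3)]
4. After y ≤ 12: [(14,12) (14,7) (295/17,7) (250/17,12)]
5. Canonical ring: [(14,7) (295/17,7) (250/17,12) (14,12)]

Clipped polygon: [(14,7) (295/17,7) (250/17,12) (14,12)]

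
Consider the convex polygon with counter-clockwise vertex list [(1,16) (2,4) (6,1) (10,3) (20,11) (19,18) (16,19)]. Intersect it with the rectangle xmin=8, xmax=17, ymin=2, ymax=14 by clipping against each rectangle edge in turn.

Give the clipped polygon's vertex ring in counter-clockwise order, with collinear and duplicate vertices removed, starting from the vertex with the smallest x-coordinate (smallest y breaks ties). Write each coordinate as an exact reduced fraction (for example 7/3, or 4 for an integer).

Clipped polygon: [(8,2) (10,3) (17,43/5) (17,14) (8,14)]

1. After x ≥ 8: [(8,87/5) (8,2) (10,3) (20,11) (19,18) (16,19)]
2. After x ≤ 17: [(8,87/5) (8,2) (10,3) (17,43/5) (17,56/3) (16,19)]
3. After y ≥ 2: [(8,87/5) (8,2) (10,3) (17,43/5) (17,56/3) (16,19)]
4. After y ≤ 14: [(8,14) (8,2) (10,3) (17,43/5) (17,14)]
5. Canonical ring: [(8,2) (10,3) (17,43/5) (17,14) (8,14)]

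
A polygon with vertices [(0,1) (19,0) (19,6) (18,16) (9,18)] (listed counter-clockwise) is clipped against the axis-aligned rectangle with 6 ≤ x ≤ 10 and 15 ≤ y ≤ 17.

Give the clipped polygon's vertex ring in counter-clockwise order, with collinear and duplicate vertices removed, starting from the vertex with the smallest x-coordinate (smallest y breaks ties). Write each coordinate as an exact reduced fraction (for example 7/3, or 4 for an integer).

Clipped polygon: [(126/17,15) (10,15) (10,17) (144/17,17)]

1. After x ≥ 6: [(6,37/3) (6,13/19) (19,0) (19,6) (18,16) (9,18)]
2. After x ≤ 10: [(6,37/3) (6,13/19) (10,9/19) (10,160/9) (9,18)]
3. After y ≥ 15: [(126/17,15) (10,15) (10,160/9) (9,18)]
4. After y ≤ 17: [(144/17,17) (126/17,15) (10,15) (10,17)]
5. Canonical ring: [(126/17,15) (10,15) (10,17) (144/17,17)]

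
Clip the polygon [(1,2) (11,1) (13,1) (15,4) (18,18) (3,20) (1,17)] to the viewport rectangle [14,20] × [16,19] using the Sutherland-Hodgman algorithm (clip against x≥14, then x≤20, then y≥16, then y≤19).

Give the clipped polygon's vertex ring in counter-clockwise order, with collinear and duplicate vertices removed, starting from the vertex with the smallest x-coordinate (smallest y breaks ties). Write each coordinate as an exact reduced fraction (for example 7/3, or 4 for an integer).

1. After x ≥ 14: [(14,5/2) (15,4) (18,18) (14,278/15)]
2. After x ≤ 20: [(14,5/2) (15,4) (18,18) (14,278/15)]
3. After y ≥ 16: [(14,16) (123/7,16) (18,18) (14,278/15)]
4. After y ≤ 19: [(14,16) (123/7,16) (18,18) (14,278/15)]
5. Canonical ring: [(14,16) (123/7,16) (18,18) (14,278/15)]

Clipped polygon: [(14,16) (123/7,16) (18,18) (14,278/15)]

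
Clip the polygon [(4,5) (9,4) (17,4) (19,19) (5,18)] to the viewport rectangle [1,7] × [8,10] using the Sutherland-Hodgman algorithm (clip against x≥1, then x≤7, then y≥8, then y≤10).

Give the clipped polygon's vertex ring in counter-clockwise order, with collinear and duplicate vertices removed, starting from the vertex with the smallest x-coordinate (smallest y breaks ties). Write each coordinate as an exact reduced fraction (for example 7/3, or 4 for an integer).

Clipped polygon: [(55/13,8) (7,8) (7,10) (57/13,10)]

1. After x ≥ 1: [(4,5) (9,4) (17,4) (19,19) (5,18)]
2. After x ≤ 7: [(4,5) (7,22/5) (7,127/7) (5,18)]
3. After y ≥ 8: [(55/13,8) (7,8) (7,127/7) (5,18)]
4. After y ≤ 10: [(57/13,10) (55/13,8) (7,8) (7,10)]
5. Canonical ring: [(55/13,8) (7,8) (7,10) (57/13,10)]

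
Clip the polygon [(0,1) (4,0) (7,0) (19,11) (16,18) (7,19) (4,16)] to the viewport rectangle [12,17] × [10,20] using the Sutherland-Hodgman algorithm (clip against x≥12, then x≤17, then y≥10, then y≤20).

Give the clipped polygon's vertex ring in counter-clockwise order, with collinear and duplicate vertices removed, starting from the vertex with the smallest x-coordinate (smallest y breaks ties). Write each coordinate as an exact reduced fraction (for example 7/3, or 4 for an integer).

Clipped polygon: [(12,10) (17,10) (17,47/3) (16,18) (12,166/9)]

1. After x ≥ 12: [(12,55/12) (19,11) (16,18) (12,166/9)]
2. After x ≤ 17: [(12,55/12) (17,55/6) (17,47/3) (16,18) (12,166/9)]
3. After y ≥ 10: [(12,10) (17,10) (17,47/3) (16,18) (12,166/9)]
4. After y ≤ 20: [(12,10) (17,10) (17,47/3) (16,18) (12,166/9)]
5. Canonical ring: [(12,10) (17,10) (17,47/3) (16,18) (12,166/9)]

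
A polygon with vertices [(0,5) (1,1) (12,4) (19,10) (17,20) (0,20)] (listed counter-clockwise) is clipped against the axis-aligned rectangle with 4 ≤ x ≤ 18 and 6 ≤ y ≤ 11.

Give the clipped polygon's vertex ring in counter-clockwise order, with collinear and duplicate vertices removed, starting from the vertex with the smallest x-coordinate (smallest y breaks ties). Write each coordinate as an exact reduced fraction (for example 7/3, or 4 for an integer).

Clipped polygon: [(4,6) (43/3,6) (18,64/7) (18,11) (4,11)]

1. After x ≥ 4: [(4,20/11) (12,4) (19,10) (17,20) (4,20)]
2. After x ≤ 18: [(4,20/11) (12,4) (18,64/7) (18,15) (17,20) (4,20)]
3. After y ≥ 6: [(4,6) (43/3,6) (18,64/7) (18,15) (17,20) (4,20)]
4. After y ≤ 11: [(4,11) (4,6) (43/3,6) (18,64/7) (18,11)]
5. Canonical ring: [(4,6) (43/3,6) (18,64/7) (18,11) (4,11)]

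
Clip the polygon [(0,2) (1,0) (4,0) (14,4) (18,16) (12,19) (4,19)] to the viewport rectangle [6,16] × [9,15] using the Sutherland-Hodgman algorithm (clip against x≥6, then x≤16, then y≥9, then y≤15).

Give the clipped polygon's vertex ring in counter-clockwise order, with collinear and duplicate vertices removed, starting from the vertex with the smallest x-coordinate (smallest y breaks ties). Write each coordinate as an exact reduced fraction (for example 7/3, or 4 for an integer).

1. After x ≥ 6: [(6,4/5) (14,4) (18,16) (12,19) (6,19)]
2. After x ≤ 16: [(6,4/5) (14,4) (16,10) (16,17) (12,19) (6,19)]
3. After y ≥ 9: [(6,9) (47/3,9) (16,10) (16,17) (12,19) (6,19)]
4. After y ≤ 15: [(6,15) (6,9) (47/3,9) (16,10) (16,15)]
5. Canonical ring: [(6,9) (47/3,9) (16,10) (16,15) (6,15)]

Clipped polygon: [(6,9) (47/3,9) (16,10) (16,15) (6,15)]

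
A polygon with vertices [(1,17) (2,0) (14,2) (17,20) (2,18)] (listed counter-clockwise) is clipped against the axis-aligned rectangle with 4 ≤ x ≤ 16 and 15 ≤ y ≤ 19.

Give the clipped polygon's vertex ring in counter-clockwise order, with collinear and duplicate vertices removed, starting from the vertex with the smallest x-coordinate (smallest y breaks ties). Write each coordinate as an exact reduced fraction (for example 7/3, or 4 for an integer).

1. After x ≥ 4: [(4,1/3) (14,2) (17,20) (4,274/15)]
2. After x ≤ 16: [(4,1/3) (14,2) (16,14) (16,298/15) (4,274/15)]
3. After y ≥ 15: [(4,15) (16,15) (16,298/15) (4,274/15)]
4. After y ≤ 19: [(4,15) (16,15) (16,19) (19/2,19) (4,274/15)]
5. Canonical ring: [(4,15) (16,15) (16,19) (19/2,19) (4,274/15)]

Clipped polygon: [(4,15) (16,15) (16,19) (19/2,19) (4,274/15)]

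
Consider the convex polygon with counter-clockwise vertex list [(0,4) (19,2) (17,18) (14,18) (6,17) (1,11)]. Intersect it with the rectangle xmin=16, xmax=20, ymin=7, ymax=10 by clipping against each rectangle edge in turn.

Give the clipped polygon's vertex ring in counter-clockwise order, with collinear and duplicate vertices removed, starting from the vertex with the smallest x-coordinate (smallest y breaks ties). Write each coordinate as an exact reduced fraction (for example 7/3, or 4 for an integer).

1. After x ≥ 16: [(16,44/19) (19,2) (17,18) (16,18)]
2. After x ≤ 20: [(16,44/19) (19,2) (17,18) (16,18)]
3. After y ≥ 7: [(16,7) (147/8,7) (17,18) (16,18)]
4. After y ≤ 10: [(16,10) (16,7) (147/8,7) (18,10)]
5. Canonical ring: [(16,7) (147/8,7) (18,10) (16,10)]

Clipped polygon: [(16,7) (147/8,7) (18,10) (16,10)]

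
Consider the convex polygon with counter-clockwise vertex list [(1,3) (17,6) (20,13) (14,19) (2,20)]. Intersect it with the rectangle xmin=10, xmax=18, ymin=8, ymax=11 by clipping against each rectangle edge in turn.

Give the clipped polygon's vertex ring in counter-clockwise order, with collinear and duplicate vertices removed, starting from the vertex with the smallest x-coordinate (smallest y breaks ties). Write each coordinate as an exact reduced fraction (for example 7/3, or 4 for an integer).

1. After x ≥ 10: [(10,75/16) (17,6) (20,13) (14,19) (10,58/3)]
2. After x ≤ 18: [(10,75/16) (17,6) (18,25/3) (18,15) (14,19) (10,58/3)]
3. After y ≥ 8: [(10,8) (125/7,8) (18,25/3) (18,15) (14,19) (10,58/3)]
4. After y ≤ 11: [(10,11) (10,8) (125/7,8) (18,25/3) (18,11)]
5. Canonical ring: [(10,8) (125/7,8) (18,25/3) (18,11) (10,11)]

Clipped polygon: [(10,8) (125/7,8) (18,25/3) (18,11) (10,11)]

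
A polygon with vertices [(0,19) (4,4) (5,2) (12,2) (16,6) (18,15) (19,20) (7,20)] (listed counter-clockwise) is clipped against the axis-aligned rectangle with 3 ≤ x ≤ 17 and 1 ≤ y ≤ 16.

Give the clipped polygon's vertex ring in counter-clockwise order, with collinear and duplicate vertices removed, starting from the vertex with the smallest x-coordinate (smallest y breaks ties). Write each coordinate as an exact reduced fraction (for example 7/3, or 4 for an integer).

Clipped polygon: [(3,31/4) (4,4) (5,2) (12,2) (16,6) (17,21/2) (17,16) (3,16)]

1. After x ≥ 3: [(3,136/7) (3,31/4) (4,4) (5,2) (12,2) (16,6) (18,15) (19,20) (7,20)]
2. After x ≤ 17: [(3,136/7) (3,31/4) (4,4) (5,2) (12,2) (16,6) (17,21/2) (17,20) (7,20)]
3. After y ≥ 1: [(3,136/7) (3,31/4) (4,4) (5,2) (12,2) (16,6) (17,21/2) (17,20) (7,20)]
4. After y ≤ 16: [(3,16) (3,31/4) (4,4) (5,2) (12,2) (16,6) (17,21/2) (17,16)]
5. Canonical ring: [(3,31/4) (4,4) (5,2) (12,2) (16,6) (17,21/2) (17,16) (3,16)]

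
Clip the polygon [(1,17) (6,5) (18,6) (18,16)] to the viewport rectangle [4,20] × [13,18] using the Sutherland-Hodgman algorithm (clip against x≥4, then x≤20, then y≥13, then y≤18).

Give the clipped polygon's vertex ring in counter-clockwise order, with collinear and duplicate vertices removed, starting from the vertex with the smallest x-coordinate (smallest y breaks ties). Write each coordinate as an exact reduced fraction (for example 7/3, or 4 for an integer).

Clipped polygon: [(4,13) (18,13) (18,16) (4,286/17)]

1. After x ≥ 4: [(4,286/17) (4,49/5) (6,5) (18,6) (18,16)]
2. After x ≤ 20: [(4,286/17) (4,49/5) (6,5) (18,6) (18,16)]
3. After y ≥ 13: [(4,286/17) (4,13) (18,13) (18,16)]
4. After y ≤ 18: [(4,286/17) (4,13) (18,13) (18,16)]
5. Canonical ring: [(4,13) (18,13) (18,16) (4,286/17)]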